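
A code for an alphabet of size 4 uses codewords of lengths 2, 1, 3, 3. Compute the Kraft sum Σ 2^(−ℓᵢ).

With common denominator 2^3 = 8: Σ 2^(−ℓᵢ) = 2/8 + 4/8 + 1/8 + 1/8 = 8/8 = 1.

1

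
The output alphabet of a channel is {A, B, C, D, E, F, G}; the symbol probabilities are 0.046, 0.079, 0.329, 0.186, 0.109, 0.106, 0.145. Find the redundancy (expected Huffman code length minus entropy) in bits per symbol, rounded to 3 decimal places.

0.042 bits

Entropy H = −Σ p log₂ p ≈ 2.5684 bits.
Huffman merges: 23/500+79/1000→1/8; 53/500+109/1000→43/200; 1/8+29/200→27/100; 93/500+43/200→401/1000; 27/100+329/1000→599/1000; 401/1000+599/1000→1. L = 261/100 ≈ 2.6100.
L − H = 2.6100 − 2.5684 = 0.042 bits.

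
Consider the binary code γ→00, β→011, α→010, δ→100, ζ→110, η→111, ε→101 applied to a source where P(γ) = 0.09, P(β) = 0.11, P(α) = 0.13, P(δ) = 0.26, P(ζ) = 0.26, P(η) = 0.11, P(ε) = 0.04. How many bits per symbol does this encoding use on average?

L̄ = Σ pᵢ·ℓᵢ = 0.09·2 + 0.11·3 + 0.13·3 + 0.26·3 + 0.26·3 + 0.11·3 + 0.04·3 = 2.91 bits/symbol.

2.91 bits/symbol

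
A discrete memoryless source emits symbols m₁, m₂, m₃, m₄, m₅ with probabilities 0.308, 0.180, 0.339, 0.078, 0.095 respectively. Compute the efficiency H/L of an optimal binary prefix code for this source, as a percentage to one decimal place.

Entropy H = −Σ p log₂ p ≈ 2.1073 bits.
Huffman merges: 39/500+19/200→173/1000; 173/1000+9/50→353/1000; 77/250+339/1000→647/1000; 353/1000+647/1000→1. L = 2173/1000 ≈ 2.1730.
Efficiency = H/L = 2.1073/2.1730 = 97.0%.

97.0%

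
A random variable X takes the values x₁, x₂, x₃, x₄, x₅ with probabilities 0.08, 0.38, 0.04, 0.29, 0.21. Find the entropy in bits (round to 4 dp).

1.9984 bits

H = −Σ pᵢ log₂ pᵢ.
−0.08·log₂(0.08) = 0.2915
−0.38·log₂(0.38) = 0.5305
−0.04·log₂(0.04) = 0.1858
−0.29·log₂(0.29) = 0.5179
−0.21·log₂(0.21) = 0.4728
Sum ≈ 1.9984 → 1.9984 bits.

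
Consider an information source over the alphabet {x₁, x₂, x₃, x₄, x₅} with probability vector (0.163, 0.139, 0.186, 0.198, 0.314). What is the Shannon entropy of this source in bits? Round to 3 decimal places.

H = −Σ pᵢ log₂ pᵢ.
−0.163·log₂(0.163) = 0.4266
−0.139·log₂(0.139) = 0.3957
−0.186·log₂(0.186) = 0.4514
−0.198·log₂(0.198) = 0.4626
−0.314·log₂(0.314) = 0.5247
Sum ≈ 2.2610 → 2.261 bits.

2.261 bits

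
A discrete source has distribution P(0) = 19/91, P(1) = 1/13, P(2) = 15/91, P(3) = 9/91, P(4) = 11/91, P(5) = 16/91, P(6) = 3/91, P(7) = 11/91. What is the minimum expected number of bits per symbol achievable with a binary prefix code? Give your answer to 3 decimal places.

Repeatedly combine the two least-probable nodes; the expected code length is the sum of the merged weights.
merge 3/91 + 1/13 → 10/91
merge 9/91 + 10/91 → 19/91
merge 11/91 + 11/91 → 22/91
merge 15/91 + 16/91 → 31/91
merge 19/91 + 19/91 → 38/91
merge 22/91 + 31/91 → 53/91
merge 38/91 + 53/91 → 1
L = 10/91 + 19/91 + 22/91 + 31/91 + 38/91 + 53/91 + 1 = 264/91 ≈ 2.901 bits/symbol.

2.901 bits/symbol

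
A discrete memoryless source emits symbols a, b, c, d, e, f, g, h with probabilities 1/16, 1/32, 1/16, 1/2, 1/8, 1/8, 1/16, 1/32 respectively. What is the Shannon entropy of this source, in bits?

2.3125 bits

Each probability is a power of 1/2, so log₂(1/p) is an integer.
H = Σ p·log₂(1/p) = 1/16·4 + 1/32·5 + 1/16·4 + 1/2·1 + 1/8·3 + 1/8·3 + 1/16·4 + 1/32·5 = 2.3125 bits.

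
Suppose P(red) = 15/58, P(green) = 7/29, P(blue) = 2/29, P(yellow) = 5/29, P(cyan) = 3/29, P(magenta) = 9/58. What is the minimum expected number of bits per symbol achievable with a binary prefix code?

2.5 bits/symbol

Repeatedly combine the two least-probable nodes; the expected code length is the sum of the merged weights.
merge 2/29 + 3/29 → 5/29
merge 9/58 + 5/29 → 19/58
merge 5/29 + 7/29 → 12/29
merge 15/58 + 19/58 → 17/29
merge 12/29 + 17/29 → 1
L = 5/29 + 19/58 + 12/29 + 17/29 + 1 = 5/2 = 2.5 bits/symbol.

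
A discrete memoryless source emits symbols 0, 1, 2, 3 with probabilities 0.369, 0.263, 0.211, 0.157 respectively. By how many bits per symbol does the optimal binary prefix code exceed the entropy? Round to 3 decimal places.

0.068 bits

Entropy H = −Σ p log₂ p ≈ 1.9305 bits.
Huffman merges: 157/1000+211/1000→46/125; 263/1000+46/125→631/1000; 369/1000+631/1000→1. L = 1999/1000 ≈ 1.9990.
L − H = 1.9990 − 1.9305 = 0.068 bits.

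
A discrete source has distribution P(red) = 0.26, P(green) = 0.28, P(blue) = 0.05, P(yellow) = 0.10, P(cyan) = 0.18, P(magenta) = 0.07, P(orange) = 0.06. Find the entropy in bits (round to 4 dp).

2.5252 bits

H = −Σ pᵢ log₂ pᵢ.
−0.26·log₂(0.26) = 0.5053
−0.28·log₂(0.28) = 0.5142
−0.05·log₂(0.05) = 0.2161
−0.10·log₂(0.10) = 0.3322
−0.18·log₂(0.18) = 0.4453
−0.07·log₂(0.07) = 0.2686
−0.06·log₂(0.06) = 0.2435
Sum ≈ 2.5252 → 2.5252 bits.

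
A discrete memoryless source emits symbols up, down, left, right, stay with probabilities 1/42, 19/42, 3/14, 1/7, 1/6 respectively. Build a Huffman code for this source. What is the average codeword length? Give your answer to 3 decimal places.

Repeatedly combine the two least-probable nodes; the expected code length is the sum of the merged weights.
merge 1/42 + 1/7 → 1/6
merge 1/6 + 1/6 → 1/3
merge 3/14 + 1/3 → 23/42
merge 19/42 + 23/42 → 1
L = 1/6 + 1/3 + 23/42 + 1 = 43/21 ≈ 2.048 bits/symbol.

2.048 bits/symbol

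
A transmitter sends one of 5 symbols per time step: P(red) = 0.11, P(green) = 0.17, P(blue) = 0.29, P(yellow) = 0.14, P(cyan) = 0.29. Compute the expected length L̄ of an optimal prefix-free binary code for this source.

Repeatedly combine the two least-probable nodes; the expected code length is the sum of the merged weights.
merge 11/100 + 7/50 → 1/4
merge 17/100 + 1/4 → 21/50
merge 29/100 + 29/100 → 29/50
merge 21/50 + 29/50 → 1
L = 1/4 + 21/50 + 29/50 + 1 = 9/4 = 2.25 bits/symbol.

2.25 bits/symbol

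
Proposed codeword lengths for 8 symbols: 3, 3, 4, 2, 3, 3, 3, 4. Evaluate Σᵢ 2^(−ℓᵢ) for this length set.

1

With common denominator 2^4 = 16: Σ 2^(−ℓᵢ) = 2/16 + 2/16 + 1/16 + 4/16 + 2/16 + 2/16 + 2/16 + 1/16 = 16/16 = 1.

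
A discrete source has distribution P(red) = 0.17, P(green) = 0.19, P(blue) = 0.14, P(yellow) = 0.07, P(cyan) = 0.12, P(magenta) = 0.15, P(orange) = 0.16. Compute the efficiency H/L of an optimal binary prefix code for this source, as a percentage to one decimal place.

98.1%

Entropy H = −Σ p log₂ p ≈ 2.7561 bits.
Huffman merges: 7/100+3/25→19/100; 7/50+3/20→29/100; 4/25+17/100→33/100; 19/100+19/100→19/50; 29/100+33/100→31/50; 19/50+31/50→1. L = 281/100 ≈ 2.8100.
Efficiency = H/L = 2.7561/2.8100 = 98.1%.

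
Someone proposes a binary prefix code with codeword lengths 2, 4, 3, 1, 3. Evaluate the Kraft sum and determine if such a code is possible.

With common denominator 2^4 = 16: Σ 2^(−ℓᵢ) = 4/16 + 1/16 + 2/16 + 8/16 + 2/16 = 17/16 = 1.0625.
Kraft's inequality requires Σ ≤ 1; here Σ = 1.0625 > 1, so no such prefix code exists.

1.0625; no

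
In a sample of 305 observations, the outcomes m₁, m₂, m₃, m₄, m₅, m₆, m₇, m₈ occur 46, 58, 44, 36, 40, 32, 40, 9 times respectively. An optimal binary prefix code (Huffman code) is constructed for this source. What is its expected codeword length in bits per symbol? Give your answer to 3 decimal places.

Probabilities are the counts divided by 305.
Repeatedly combine the two least-probable nodes; the expected code length is the sum of the merged weights.
merge 9/305 + 32/305 → 41/305
merge 36/305 + 8/61 → 76/305
merge 8/61 + 41/305 → 81/305
merge 44/305 + 46/305 → 18/61
merge 58/305 + 76/305 → 134/305
merge 81/305 + 18/61 → 171/305
merge 134/305 + 171/305 → 1
L = 41/305 + 76/305 + 81/305 + 18/61 + 134/305 + 171/305 + 1 = 898/305 ≈ 2.944 bits/symbol.

2.944 bits/symbol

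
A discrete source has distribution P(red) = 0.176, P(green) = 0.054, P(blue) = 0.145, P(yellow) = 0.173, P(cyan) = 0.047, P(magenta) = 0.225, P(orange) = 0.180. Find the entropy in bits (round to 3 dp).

2.647 bits

H = −Σ pᵢ log₂ pᵢ.
−0.176·log₂(0.176) = 0.4411
−0.054·log₂(0.054) = 0.2274
−0.145·log₂(0.145) = 0.4040
−0.173·log₂(0.173) = 0.4379
−0.047·log₂(0.047) = 0.2073
−0.225·log₂(0.225) = 0.4842
−0.180·log₂(0.180) = 0.4453
Sum ≈ 2.6472 → 2.647 bits.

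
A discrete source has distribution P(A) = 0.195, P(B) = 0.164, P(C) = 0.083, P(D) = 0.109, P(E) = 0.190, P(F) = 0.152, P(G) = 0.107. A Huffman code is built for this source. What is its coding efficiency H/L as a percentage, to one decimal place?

98.0%

Entropy H = −Σ p log₂ p ≈ 2.7476 bits.
Huffman merges: 83/1000+107/1000→19/100; 109/1000+19/125→261/1000; 41/250+19/100→177/500; 19/100+39/200→77/200; 261/1000+177/500→123/200; 77/200+123/200→1. L = 561/200 ≈ 2.8050.
Efficiency = H/L = 2.7476/2.8050 = 98.0%.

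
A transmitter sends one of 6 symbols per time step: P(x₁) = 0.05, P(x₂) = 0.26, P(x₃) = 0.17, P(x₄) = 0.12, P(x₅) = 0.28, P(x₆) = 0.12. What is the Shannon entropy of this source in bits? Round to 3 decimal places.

2.404 bits

H = −Σ pᵢ log₂ pᵢ.
−0.05·log₂(0.05) = 0.2161
−0.26·log₂(0.26) = 0.5053
−0.17·log₂(0.17) = 0.4346
−0.12·log₂(0.12) = 0.3671
−0.28·log₂(0.28) = 0.5142
−0.12·log₂(0.12) = 0.3671
Sum ≈ 2.4043 → 2.404 bits.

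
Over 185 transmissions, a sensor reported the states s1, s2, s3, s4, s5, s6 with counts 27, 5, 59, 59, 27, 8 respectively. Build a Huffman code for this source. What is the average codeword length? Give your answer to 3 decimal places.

2.286 bits/symbol

Probabilities are the counts divided by 185.
Repeatedly combine the two least-probable nodes; the expected code length is the sum of the merged weights.
merge 1/37 + 8/185 → 13/185
merge 13/185 + 27/185 → 8/37
merge 27/185 + 8/37 → 67/185
merge 59/185 + 59/185 → 118/185
merge 67/185 + 118/185 → 1
L = 13/185 + 8/37 + 67/185 + 118/185 + 1 = 423/185 ≈ 2.286 bits/symbol.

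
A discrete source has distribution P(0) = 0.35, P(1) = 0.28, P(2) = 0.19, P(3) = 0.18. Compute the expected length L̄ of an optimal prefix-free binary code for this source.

Repeatedly combine the two least-probable nodes; the expected code length is the sum of the merged weights.
merge 9/50 + 19/100 → 37/100
merge 7/25 + 7/20 → 63/100
merge 37/100 + 63/100 → 1
L = 37/100 + 63/100 + 1 = 2 bits/symbol.

2 bits/symbol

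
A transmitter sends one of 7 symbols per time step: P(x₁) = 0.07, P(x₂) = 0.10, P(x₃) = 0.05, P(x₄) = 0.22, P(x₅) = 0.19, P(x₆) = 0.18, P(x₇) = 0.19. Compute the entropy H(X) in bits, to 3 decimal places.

H = −Σ pᵢ log₂ pᵢ.
−0.07·log₂(0.07) = 0.2686
−0.10·log₂(0.10) = 0.3322
−0.05·log₂(0.05) = 0.2161
−0.22·log₂(0.22) = 0.4806
−0.19·log₂(0.19) = 0.4552
−0.18·log₂(0.18) = 0.4453
−0.19·log₂(0.19) = 0.4552
Sum ≈ 2.6532 → 2.653 bits.

2.653 bits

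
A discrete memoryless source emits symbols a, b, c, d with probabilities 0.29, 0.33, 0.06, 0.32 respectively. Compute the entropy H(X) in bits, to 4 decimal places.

H = −Σ pᵢ log₂ pᵢ.
−0.29·log₂(0.29) = 0.5179
−0.33·log₂(0.33) = 0.5278
−0.06·log₂(0.06) = 0.2435
−0.32·log₂(0.32) = 0.5260
Sum ≈ 1.8153 → 1.8153 bits.

1.8153 bits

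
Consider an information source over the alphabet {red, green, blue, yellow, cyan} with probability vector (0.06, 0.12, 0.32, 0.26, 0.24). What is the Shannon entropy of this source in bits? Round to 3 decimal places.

2.136 bits

H = −Σ pᵢ log₂ pᵢ.
−0.06·log₂(0.06) = 0.2435
−0.12·log₂(0.12) = 0.3671
−0.32·log₂(0.32) = 0.5260
−0.26·log₂(0.26) = 0.5053
−0.24·log₂(0.24) = 0.4941
Sum ≈ 2.1361 → 2.136 bits.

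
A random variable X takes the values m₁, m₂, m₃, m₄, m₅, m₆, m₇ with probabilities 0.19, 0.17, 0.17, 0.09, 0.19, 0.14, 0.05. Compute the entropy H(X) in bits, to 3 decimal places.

2.705 bits

H = −Σ pᵢ log₂ pᵢ.
−0.19·log₂(0.19) = 0.4552
−0.17·log₂(0.17) = 0.4346
−0.17·log₂(0.17) = 0.4346
−0.09·log₂(0.09) = 0.3127
−0.19·log₂(0.19) = 0.4552
−0.14·log₂(0.14) = 0.3971
−0.05·log₂(0.05) = 0.2161
Sum ≈ 2.7055 → 2.705 bits.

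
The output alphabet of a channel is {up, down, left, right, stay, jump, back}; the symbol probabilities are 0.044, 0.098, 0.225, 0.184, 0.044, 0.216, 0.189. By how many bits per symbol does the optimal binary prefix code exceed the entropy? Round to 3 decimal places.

Entropy H = −Σ p log₂ p ≈ 2.5904 bits.
Huffman merges: 11/250+11/250→11/125; 11/125+49/500→93/500; 23/125+93/500→37/100; 189/1000+27/125→81/200; 9/40+37/100→119/200; 81/200+119/200→1. L = 661/250 ≈ 2.6440.
L − H = 2.6440 − 2.5904 = 0.054 bits.

0.054 bits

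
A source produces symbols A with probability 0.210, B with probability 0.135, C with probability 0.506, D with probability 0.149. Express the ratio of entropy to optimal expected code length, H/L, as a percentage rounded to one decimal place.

99.5%

Entropy H = −Σ p log₂ p ≈ 1.7694 bits.
Huffman merges: 27/200+149/1000→71/250; 21/100+71/250→247/500; 247/500+253/500→1. L = 889/500 ≈ 1.7780.
Efficiency = H/L = 1.7694/1.7780 = 99.5%.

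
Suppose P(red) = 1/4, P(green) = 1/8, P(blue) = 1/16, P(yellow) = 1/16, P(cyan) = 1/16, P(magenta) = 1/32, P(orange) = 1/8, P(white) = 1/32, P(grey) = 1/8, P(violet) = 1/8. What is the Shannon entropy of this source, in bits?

3.0625 bits

Each probability is a power of 1/2, so log₂(1/p) is an integer.
H = Σ p·log₂(1/p) = 1/4·2 + 1/8·3 + 1/16·4 + 1/16·4 + 1/16·4 + 1/32·5 + 1/8·3 + 1/32·5 + 1/8·3 + 1/8·3 = 3.0625 bits.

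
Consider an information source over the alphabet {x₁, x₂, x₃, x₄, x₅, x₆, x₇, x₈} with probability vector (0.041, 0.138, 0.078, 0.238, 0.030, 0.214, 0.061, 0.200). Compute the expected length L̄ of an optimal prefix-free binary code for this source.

Repeatedly combine the two least-probable nodes; the expected code length is the sum of the merged weights.
merge 3/100 + 41/1000 → 71/1000
merge 61/1000 + 71/1000 → 33/250
merge 39/500 + 33/250 → 21/100
merge 69/500 + 1/5 → 169/500
merge 21/100 + 107/500 → 53/125
merge 119/500 + 169/500 → 72/125
merge 53/125 + 72/125 → 1
L = 71/1000 + 33/250 + 21/100 + 169/500 + 53/125 + 72/125 + 1 = 2751/1000 = 2.751 bits/symbol.

2.751 bits/symbol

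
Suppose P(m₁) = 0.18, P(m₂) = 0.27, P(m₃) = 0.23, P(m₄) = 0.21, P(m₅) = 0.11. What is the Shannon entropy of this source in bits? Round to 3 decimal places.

H = −Σ pᵢ log₂ pᵢ.
−0.18·log₂(0.18) = 0.4453
−0.27·log₂(0.27) = 0.5100
−0.23·log₂(0.23) = 0.4877
−0.21·log₂(0.21) = 0.4728
−0.11·log₂(0.11) = 0.3503
Sum ≈ 2.2661 → 2.266 bits.

2.266 bits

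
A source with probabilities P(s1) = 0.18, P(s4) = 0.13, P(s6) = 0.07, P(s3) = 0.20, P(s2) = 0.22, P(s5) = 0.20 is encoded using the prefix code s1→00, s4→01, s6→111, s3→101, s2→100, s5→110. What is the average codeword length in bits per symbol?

2.69 bits/symbol

L̄ = Σ pᵢ·ℓᵢ = 0.18·2 + 0.13·2 + 0.07·3 + 0.20·3 + 0.22·3 + 0.20·3 = 2.69 bits/symbol.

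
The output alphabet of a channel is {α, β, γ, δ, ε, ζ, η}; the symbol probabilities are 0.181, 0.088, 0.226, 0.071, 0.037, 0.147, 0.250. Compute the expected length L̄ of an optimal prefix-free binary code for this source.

2.632 bits/symbol

Repeatedly combine the two least-probable nodes; the expected code length is the sum of the merged weights.
merge 37/1000 + 71/1000 → 27/250
merge 11/125 + 27/250 → 49/250
merge 147/1000 + 181/1000 → 41/125
merge 49/250 + 113/500 → 211/500
merge 1/4 + 41/125 → 289/500
merge 211/500 + 289/500 → 1
L = 27/250 + 49/250 + 41/125 + 211/500 + 289/500 + 1 = 329/125 = 2.632 bits/symbol.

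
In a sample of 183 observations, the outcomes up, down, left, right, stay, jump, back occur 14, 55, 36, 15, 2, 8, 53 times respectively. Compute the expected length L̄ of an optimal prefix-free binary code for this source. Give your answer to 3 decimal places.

Probabilities are the counts divided by 183.
Repeatedly combine the two least-probable nodes; the expected code length is the sum of the merged weights.
merge 2/183 + 8/183 → 10/183
merge 10/183 + 14/183 → 8/61
merge 5/61 + 8/61 → 13/61
merge 12/61 + 13/61 → 25/61
merge 53/183 + 55/183 → 36/61
merge 25/61 + 36/61 → 1
L = 10/183 + 8/61 + 13/61 + 25/61 + 36/61 + 1 = 439/183 ≈ 2.399 bits/symbol.

2.399 bits/symbol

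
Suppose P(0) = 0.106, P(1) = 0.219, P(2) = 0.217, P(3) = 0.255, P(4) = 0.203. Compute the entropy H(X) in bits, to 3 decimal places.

H = −Σ pᵢ log₂ pᵢ.
−0.106·log₂(0.106) = 0.3432
−0.219·log₂(0.219) = 0.4798
−0.217·log₂(0.217) = 0.4783
−0.255·log₂(0.255) = 0.5027
−0.203·log₂(0.203) = 0.4670
Sum ≈ 2.2711 → 2.271 bits.

2.271 bits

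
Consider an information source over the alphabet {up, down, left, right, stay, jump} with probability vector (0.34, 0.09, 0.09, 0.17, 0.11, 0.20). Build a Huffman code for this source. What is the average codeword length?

Repeatedly combine the two least-probable nodes; the expected code length is the sum of the merged weights.
merge 9/100 + 9/100 → 9/50
merge 11/100 + 17/100 → 7/25
merge 9/50 + 1/5 → 19/50
merge 7/25 + 17/50 → 31/50
merge 19/50 + 31/50 → 1
L = 9/50 + 7/25 + 19/50 + 31/50 + 1 = 123/50 = 2.46 bits/symbol.

2.46 bits/symbol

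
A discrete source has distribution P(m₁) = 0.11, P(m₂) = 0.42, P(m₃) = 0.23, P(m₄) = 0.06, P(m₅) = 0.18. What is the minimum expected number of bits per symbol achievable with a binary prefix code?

2.1 bits/symbol

Repeatedly combine the two least-probable nodes; the expected code length is the sum of the merged weights.
merge 3/50 + 11/100 → 17/100
merge 17/100 + 9/50 → 7/20
merge 23/100 + 7/20 → 29/50
merge 21/50 + 29/50 → 1
L = 17/100 + 7/20 + 29/50 + 1 = 21/10 = 2.1 bits/symbol.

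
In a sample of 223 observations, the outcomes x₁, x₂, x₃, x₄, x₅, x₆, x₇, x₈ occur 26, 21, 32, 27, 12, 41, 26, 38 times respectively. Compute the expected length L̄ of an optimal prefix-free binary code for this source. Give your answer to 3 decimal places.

Probabilities are the counts divided by 223.
Repeatedly combine the two least-probable nodes; the expected code length is the sum of the merged weights.
merge 12/223 + 21/223 → 33/223
merge 26/223 + 26/223 → 52/223
merge 27/223 + 32/223 → 59/223
merge 33/223 + 38/223 → 71/223
merge 41/223 + 52/223 → 93/223
merge 59/223 + 71/223 → 130/223
merge 93/223 + 130/223 → 1
L = 33/223 + 52/223 + 59/223 + 71/223 + 93/223 + 130/223 + 1 = 661/223 ≈ 2.964 bits/symbol.

2.964 bits/symbol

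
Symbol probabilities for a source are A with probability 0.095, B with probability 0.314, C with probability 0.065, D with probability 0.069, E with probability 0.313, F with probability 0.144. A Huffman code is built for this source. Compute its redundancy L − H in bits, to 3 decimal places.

0.066 bits

Entropy H = −Σ p log₂ p ≈ 2.2969 bits.
Huffman merges: 13/200+69/1000→67/500; 19/200+67/500→229/1000; 18/125+229/1000→373/1000; 313/1000+157/500→627/1000; 373/1000+627/1000→1. L = 2363/1000 ≈ 2.3630.
L − H = 2.3630 − 2.2969 = 0.066 bits.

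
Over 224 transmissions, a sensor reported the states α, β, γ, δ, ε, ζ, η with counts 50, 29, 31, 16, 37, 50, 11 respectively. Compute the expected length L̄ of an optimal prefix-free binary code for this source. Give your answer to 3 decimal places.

Probabilities are the counts divided by 224.
Repeatedly combine the two least-probable nodes; the expected code length is the sum of the merged weights.
merge 11/224 + 1/14 → 27/224
merge 27/224 + 29/224 → 1/4
merge 31/224 + 37/224 → 17/56
merge 25/112 + 25/112 → 25/56
merge 1/4 + 17/56 → 31/56
merge 25/56 + 31/56 → 1
L = 27/224 + 1/4 + 17/56 + 25/56 + 31/56 + 1 = 599/224 ≈ 2.674 bits/symbol.

2.674 bits/symbol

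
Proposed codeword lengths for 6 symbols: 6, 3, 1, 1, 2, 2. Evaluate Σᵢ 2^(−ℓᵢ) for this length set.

With common denominator 2^6 = 64: Σ 2^(−ℓᵢ) = 1/64 + 8/64 + 32/64 + 32/64 + 16/64 + 16/64 = 105/64 = 1.640625.

1.640625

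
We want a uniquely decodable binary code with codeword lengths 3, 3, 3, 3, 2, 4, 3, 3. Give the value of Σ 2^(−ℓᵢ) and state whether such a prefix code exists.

With common denominator 2^4 = 16: Σ 2^(−ℓᵢ) = 2/16 + 2/16 + 2/16 + 2/16 + 4/16 + 1/16 + 2/16 + 2/16 = 17/16 = 1.0625.
Kraft's inequality requires Σ ≤ 1; here Σ = 1.0625 > 1, so no such prefix code exists.

1.0625; no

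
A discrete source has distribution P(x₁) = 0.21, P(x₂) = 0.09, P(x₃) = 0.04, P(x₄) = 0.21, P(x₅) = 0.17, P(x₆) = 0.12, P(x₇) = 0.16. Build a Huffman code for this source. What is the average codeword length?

2.71 bits/symbol

Repeatedly combine the two least-probable nodes; the expected code length is the sum of the merged weights.
merge 1/25 + 9/100 → 13/100
merge 3/25 + 13/100 → 1/4
merge 4/25 + 17/100 → 33/100
merge 21/100 + 21/100 → 21/50
merge 1/4 + 33/100 → 29/50
merge 21/50 + 29/50 → 1
L = 13/100 + 1/4 + 33/100 + 21/50 + 29/50 + 1 = 271/100 = 2.71 bits/symbol.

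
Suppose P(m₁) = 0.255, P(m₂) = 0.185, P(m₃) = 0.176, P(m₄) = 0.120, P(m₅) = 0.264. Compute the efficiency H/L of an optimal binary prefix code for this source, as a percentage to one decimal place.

Entropy H = −Σ p log₂ p ≈ 2.2685 bits.
Huffman merges: 3/25+22/125→37/125; 37/200+51/200→11/25; 33/125+37/125→14/25; 11/25+14/25→1. L = 287/125 ≈ 2.2960.
Efficiency = H/L = 2.2685/2.2960 = 98.8%.

98.8%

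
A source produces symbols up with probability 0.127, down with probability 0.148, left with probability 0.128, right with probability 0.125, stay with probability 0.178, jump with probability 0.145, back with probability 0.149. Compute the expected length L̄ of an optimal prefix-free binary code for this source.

2.822 bits/symbol

Repeatedly combine the two least-probable nodes; the expected code length is the sum of the merged weights.
merge 1/8 + 127/1000 → 63/250
merge 16/125 + 29/200 → 273/1000
merge 37/250 + 149/1000 → 297/1000
merge 89/500 + 63/250 → 43/100
merge 273/1000 + 297/1000 → 57/100
merge 43/100 + 57/100 → 1
L = 63/250 + 273/1000 + 297/1000 + 43/100 + 57/100 + 1 = 1411/500 = 2.822 bits/symbol.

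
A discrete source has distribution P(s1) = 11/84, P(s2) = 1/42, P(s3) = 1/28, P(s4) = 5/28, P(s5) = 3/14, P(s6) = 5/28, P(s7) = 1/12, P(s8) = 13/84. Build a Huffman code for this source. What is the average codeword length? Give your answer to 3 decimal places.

2.810 bits/symbol

Repeatedly combine the two least-probable nodes; the expected code length is the sum of the merged weights.
merge 1/42 + 1/28 → 5/84
merge 5/84 + 1/12 → 1/7
merge 11/84 + 1/7 → 23/84
merge 13/84 + 5/28 → 1/3
merge 5/28 + 3/14 → 11/28
merge 23/84 + 1/3 → 17/28
merge 11/28 + 17/28 → 1
L = 5/84 + 1/7 + 23/84 + 1/3 + 11/28 + 17/28 + 1 = 59/21 ≈ 2.810 bits/symbol.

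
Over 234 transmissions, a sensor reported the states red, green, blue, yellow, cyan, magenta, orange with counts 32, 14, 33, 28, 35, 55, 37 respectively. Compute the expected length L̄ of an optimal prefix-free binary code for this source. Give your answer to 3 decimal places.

2.765 bits/symbol

Probabilities are the counts divided by 234.
Repeatedly combine the two least-probable nodes; the expected code length is the sum of the merged weights.
merge 7/117 + 14/117 → 7/39
merge 16/117 + 11/78 → 5/18
merge 35/234 + 37/234 → 4/13
merge 7/39 + 55/234 → 97/234
merge 5/18 + 4/13 → 137/234
merge 97/234 + 137/234 → 1
L = 7/39 + 5/18 + 4/13 + 97/234 + 137/234 + 1 = 647/234 ≈ 2.765 bits/symbol.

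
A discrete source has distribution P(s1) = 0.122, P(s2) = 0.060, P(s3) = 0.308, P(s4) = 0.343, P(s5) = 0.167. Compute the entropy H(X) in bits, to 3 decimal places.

H = −Σ pᵢ log₂ pᵢ.
−0.122·log₂(0.122) = 0.3703
−0.060·log₂(0.060) = 0.2435
−0.308·log₂(0.308) = 0.5233
−0.343·log₂(0.343) = 0.5295
−0.167·log₂(0.167) = 0.4312
Sum ≈ 2.0978 → 2.098 bits.

2.098 bits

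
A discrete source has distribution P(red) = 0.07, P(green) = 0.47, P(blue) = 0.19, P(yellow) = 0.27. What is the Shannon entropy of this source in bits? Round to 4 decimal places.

1.7458 bits

H = −Σ pᵢ log₂ pᵢ.
−0.07·log₂(0.07) = 0.2686
−0.47·log₂(0.47) = 0.5120
−0.19·log₂(0.19) = 0.4552
−0.27·log₂(0.27) = 0.5100
Sum ≈ 1.7458 → 1.7458 bits.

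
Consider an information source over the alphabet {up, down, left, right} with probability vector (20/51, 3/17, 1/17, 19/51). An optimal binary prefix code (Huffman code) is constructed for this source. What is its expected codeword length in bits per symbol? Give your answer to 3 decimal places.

1.843 bits/symbol

Repeatedly combine the two least-probable nodes; the expected code length is the sum of the merged weights.
merge 1/17 + 3/17 → 4/17
merge 4/17 + 19/51 → 31/51
merge 20/51 + 31/51 → 1
L = 4/17 + 31/51 + 1 = 94/51 ≈ 1.843 bits/symbol.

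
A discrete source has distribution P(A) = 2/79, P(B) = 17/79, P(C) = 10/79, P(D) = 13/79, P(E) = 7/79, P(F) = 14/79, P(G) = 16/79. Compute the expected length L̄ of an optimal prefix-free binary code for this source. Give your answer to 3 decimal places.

2.696 bits/symbol

Repeatedly combine the two least-probable nodes; the expected code length is the sum of the merged weights.
merge 2/79 + 7/79 → 9/79
merge 9/79 + 10/79 → 19/79
merge 13/79 + 14/79 → 27/79
merge 16/79 + 17/79 → 33/79
merge 19/79 + 27/79 → 46/79
merge 33/79 + 46/79 → 1
L = 9/79 + 19/79 + 27/79 + 33/79 + 46/79 + 1 = 213/79 ≈ 2.696 bits/symbol.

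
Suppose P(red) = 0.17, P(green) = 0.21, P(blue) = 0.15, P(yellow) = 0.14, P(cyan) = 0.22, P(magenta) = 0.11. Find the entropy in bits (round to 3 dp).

2.546 bits

H = −Σ pᵢ log₂ pᵢ.
−0.17·log₂(0.17) = 0.4346
−0.21·log₂(0.21) = 0.4728
−0.15·log₂(0.15) = 0.4105
−0.14·log₂(0.14) = 0.3971
−0.22·log₂(0.22) = 0.4806
−0.11·log₂(0.11) = 0.3503
Sum ≈ 2.5459 → 2.546 bits.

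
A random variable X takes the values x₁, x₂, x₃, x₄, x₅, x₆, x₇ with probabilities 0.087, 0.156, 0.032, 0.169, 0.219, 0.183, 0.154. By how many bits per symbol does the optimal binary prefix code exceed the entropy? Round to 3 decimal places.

0.056 bits

Entropy H = −Σ p log₂ p ≈ 2.6608 bits.
Huffman merges: 4/125+87/1000→119/1000; 119/1000+77/500→273/1000; 39/250+169/1000→13/40; 183/1000+219/1000→201/500; 273/1000+13/40→299/500; 201/500+299/500→1. L = 2717/1000 ≈ 2.7170.
L − H = 2.7170 − 2.6608 = 0.056 bits.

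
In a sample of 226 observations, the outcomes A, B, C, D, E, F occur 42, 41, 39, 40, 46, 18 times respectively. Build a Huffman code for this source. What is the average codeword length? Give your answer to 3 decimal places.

2.611 bits/symbol

Probabilities are the counts divided by 226.
Repeatedly combine the two least-probable nodes; the expected code length is the sum of the merged weights.
merge 9/113 + 39/226 → 57/226
merge 20/113 + 41/226 → 81/226
merge 21/113 + 23/113 → 44/113
merge 57/226 + 81/226 → 69/113
merge 44/113 + 69/113 → 1
L = 57/226 + 81/226 + 44/113 + 69/113 + 1 = 295/113 ≈ 2.611 bits/symbol.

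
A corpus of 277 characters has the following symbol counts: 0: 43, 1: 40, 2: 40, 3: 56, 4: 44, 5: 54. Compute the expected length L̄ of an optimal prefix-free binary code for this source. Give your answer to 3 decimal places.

2.603 bits/symbol

Probabilities are the counts divided by 277.
Repeatedly combine the two least-probable nodes; the expected code length is the sum of the merged weights.
merge 40/277 + 40/277 → 80/277
merge 43/277 + 44/277 → 87/277
merge 54/277 + 56/277 → 110/277
merge 80/277 + 87/277 → 167/277
merge 110/277 + 167/277 → 1
L = 80/277 + 87/277 + 110/277 + 167/277 + 1 = 721/277 ≈ 2.603 bits/symbol.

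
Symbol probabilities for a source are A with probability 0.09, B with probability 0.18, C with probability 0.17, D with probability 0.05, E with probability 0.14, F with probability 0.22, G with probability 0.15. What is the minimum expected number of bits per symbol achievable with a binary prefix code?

Repeatedly combine the two least-probable nodes; the expected code length is the sum of the merged weights.
merge 1/20 + 9/100 → 7/50
merge 7/50 + 7/50 → 7/25
merge 3/20 + 17/100 → 8/25
merge 9/50 + 11/50 → 2/5
merge 7/25 + 8/25 → 3/5
merge 2/5 + 3/5 → 1
L = 7/50 + 7/25 + 8/25 + 2/5 + 3/5 + 1 = 137/50 = 2.74 bits/symbol.

2.74 bits/symbol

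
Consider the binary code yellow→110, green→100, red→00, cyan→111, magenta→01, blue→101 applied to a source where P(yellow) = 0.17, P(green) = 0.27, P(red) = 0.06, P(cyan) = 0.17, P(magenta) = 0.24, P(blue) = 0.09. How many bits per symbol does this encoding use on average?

2.7 bits/symbol

L̄ = Σ pᵢ·ℓᵢ = 0.17·3 + 0.27·3 + 0.06·2 + 0.17·3 + 0.24·2 + 0.09·3 = 2.7 bits/symbol.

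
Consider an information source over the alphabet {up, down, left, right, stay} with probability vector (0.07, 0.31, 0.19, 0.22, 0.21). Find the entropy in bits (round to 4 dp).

H = −Σ pᵢ log₂ pᵢ.
−0.07·log₂(0.07) = 0.2686
−0.31·log₂(0.31) = 0.5238
−0.19·log₂(0.19) = 0.4552
−0.22·log₂(0.22) = 0.4806
−0.21·log₂(0.21) = 0.4728
Sum ≈ 2.2010 → 2.2010 bits.

2.2010 bits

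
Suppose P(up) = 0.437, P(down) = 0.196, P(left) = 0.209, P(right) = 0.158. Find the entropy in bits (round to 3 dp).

H = −Σ pᵢ log₂ pᵢ.
−0.437·log₂(0.437) = 0.5219
−0.196·log₂(0.196) = 0.4608
−0.209·log₂(0.209) = 0.4720
−0.158·log₂(0.158) = 0.4206
Sum ≈ 1.8753 → 1.875 bits.

1.875 bits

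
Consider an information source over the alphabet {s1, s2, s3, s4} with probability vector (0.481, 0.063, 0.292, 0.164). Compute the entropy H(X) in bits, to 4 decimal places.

1.7055 bits

H = −Σ pᵢ log₂ pᵢ.
−0.481·log₂(0.481) = 0.5079
−0.063·log₂(0.063) = 0.2513
−0.292·log₂(0.292) = 0.5186
−0.164·log₂(0.164) = 0.4278
Sum ≈ 1.7055 → 1.7055 bits.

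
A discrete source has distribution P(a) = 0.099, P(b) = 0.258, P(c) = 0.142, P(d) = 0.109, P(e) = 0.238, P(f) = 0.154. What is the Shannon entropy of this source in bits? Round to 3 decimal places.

H = −Σ pᵢ log₂ pᵢ.
−0.099·log₂(0.099) = 0.3303
−0.258·log₂(0.258) = 0.5043
−0.142·log₂(0.142) = 0.3999
−0.109·log₂(0.109) = 0.3485
−0.238·log₂(0.238) = 0.4929
−0.154·log₂(0.154) = 0.4156
Sum ≈ 2.4915 → 2.492 bits.

2.492 bits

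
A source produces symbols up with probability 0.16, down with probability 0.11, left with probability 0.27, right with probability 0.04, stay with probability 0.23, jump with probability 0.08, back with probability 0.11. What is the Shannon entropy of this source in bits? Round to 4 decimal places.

2.5985 bits

H = −Σ pᵢ log₂ pᵢ.
−0.16·log₂(0.16) = 0.4230
−0.11·log₂(0.11) = 0.3503
−0.27·log₂(0.27) = 0.5100
−0.04·log₂(0.04) = 0.1858
−0.23·log₂(0.23) = 0.4877
−0.08·log₂(0.08) = 0.2915
−0.11·log₂(0.11) = 0.3503
Sum ≈ 2.5985 → 2.5985 bits.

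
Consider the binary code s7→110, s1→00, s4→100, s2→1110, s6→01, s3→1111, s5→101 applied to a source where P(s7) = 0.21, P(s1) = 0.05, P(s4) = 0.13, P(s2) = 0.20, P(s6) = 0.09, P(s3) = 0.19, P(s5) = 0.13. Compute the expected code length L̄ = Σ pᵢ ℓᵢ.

3.25 bits/symbol

L̄ = Σ pᵢ·ℓᵢ = 0.21·3 + 0.05·2 + 0.13·3 + 0.20·4 + 0.09·2 + 0.19·4 + 0.13·3 = 3.25 bits/symbol.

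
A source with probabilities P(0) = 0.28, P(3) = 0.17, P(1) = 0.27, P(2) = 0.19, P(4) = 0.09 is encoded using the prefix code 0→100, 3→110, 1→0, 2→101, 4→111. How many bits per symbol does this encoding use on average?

2.46 bits/symbol

L̄ = Σ pᵢ·ℓᵢ = 0.28·3 + 0.17·3 + 0.27·1 + 0.19·3 + 0.09·3 = 2.46 bits/symbol.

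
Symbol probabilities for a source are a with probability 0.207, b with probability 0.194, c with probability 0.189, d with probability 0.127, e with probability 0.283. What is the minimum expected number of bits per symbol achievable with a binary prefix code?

Repeatedly combine the two least-probable nodes; the expected code length is the sum of the merged weights.
merge 127/1000 + 189/1000 → 79/250
merge 97/500 + 207/1000 → 401/1000
merge 283/1000 + 79/250 → 599/1000
merge 401/1000 + 599/1000 → 1
L = 79/250 + 401/1000 + 599/1000 + 1 = 579/250 = 2.316 bits/symbol.

2.316 bits/symbol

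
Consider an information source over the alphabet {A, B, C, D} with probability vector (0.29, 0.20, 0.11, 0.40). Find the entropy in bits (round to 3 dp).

1.861 bits

H = −Σ pᵢ log₂ pᵢ.
−0.29·log₂(0.29) = 0.5179
−0.20·log₂(0.20) = 0.4644
−0.11·log₂(0.11) = 0.3503
−0.40·log₂(0.40) = 0.5288
Sum ≈ 1.8613 → 1.861 bits.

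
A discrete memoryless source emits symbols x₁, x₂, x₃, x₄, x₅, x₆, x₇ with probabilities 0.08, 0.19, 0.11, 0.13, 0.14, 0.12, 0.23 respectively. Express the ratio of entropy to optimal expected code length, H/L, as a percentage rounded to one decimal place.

Entropy H = −Σ p log₂ p ≈ 2.7315 bits.
Huffman merges: 2/25+11/100→19/100; 3/25+13/100→1/4; 7/50+19/100→33/100; 19/100+23/100→21/50; 1/4+33/100→29/50; 21/50+29/50→1. L = 277/100 ≈ 2.7700.
Efficiency = H/L = 2.7315/2.7700 = 98.6%.

98.6%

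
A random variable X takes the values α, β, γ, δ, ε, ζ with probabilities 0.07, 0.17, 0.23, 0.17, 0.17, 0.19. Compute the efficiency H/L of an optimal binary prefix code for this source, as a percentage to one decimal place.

97.5%

Entropy H = −Σ p log₂ p ≈ 2.5152 bits.
Huffman merges: 7/100+17/100→6/25; 17/100+17/100→17/50; 19/100+23/100→21/50; 6/25+17/50→29/50; 21/50+29/50→1. L = 129/50 ≈ 2.5800.
Efficiency = H/L = 2.5152/2.5800 = 97.5%.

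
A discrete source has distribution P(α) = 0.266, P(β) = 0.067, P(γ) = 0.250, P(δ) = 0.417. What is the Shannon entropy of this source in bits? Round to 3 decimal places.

1.796 bits

H = −Σ pᵢ log₂ pᵢ.
−0.266·log₂(0.266) = 0.5082
−0.067·log₂(0.067) = 0.2613
−0.250·log₂(0.250) = 0.5000
−0.417·log₂(0.417) = 0.5262
Sum ≈ 1.7957 → 1.796 bits.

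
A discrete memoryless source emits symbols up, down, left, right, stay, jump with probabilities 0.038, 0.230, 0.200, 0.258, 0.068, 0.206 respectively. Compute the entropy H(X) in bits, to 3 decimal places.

H = −Σ pᵢ log₂ pᵢ.
−0.038·log₂(0.038) = 0.1793
−0.230·log₂(0.230) = 0.4877
−0.200·log₂(0.200) = 0.4644
−0.258·log₂(0.258) = 0.5043
−0.068·log₂(0.068) = 0.2637
−0.206·log₂(0.206) = 0.4695
Sum ≈ 2.3689 → 2.369 bits.

2.369 bits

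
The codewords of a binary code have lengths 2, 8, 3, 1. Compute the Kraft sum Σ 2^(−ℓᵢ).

With common denominator 2^8 = 256: Σ 2^(−ℓᵢ) = 64/256 + 1/256 + 32/256 + 128/256 = 225/256 = 0.87890625.

0.87890625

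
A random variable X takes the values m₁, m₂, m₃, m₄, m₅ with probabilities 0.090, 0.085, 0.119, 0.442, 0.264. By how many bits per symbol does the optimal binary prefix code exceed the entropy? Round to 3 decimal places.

Entropy H = −Σ p log₂ p ≈ 2.0083 bits.
Huffman merges: 17/200+9/100→7/40; 119/1000+7/40→147/500; 33/125+147/500→279/500; 221/500+279/500→1. L = 2027/1000 ≈ 2.0270.
L − H = 2.0270 − 2.0083 = 0.019 bits.

0.019 bits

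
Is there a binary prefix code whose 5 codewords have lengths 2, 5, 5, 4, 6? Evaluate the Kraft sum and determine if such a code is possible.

0.390625; yes

With common denominator 2^6 = 64: Σ 2^(−ℓᵢ) = 16/64 + 2/64 + 2/64 + 4/64 + 1/64 = 25/64 = 0.390625.
Kraft's inequality requires Σ ≤ 1; here Σ = 0.390625 ≤ 1, so such a prefix code exists.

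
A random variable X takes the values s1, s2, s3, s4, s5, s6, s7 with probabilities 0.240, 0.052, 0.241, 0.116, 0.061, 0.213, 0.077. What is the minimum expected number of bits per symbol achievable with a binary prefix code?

2.609 bits/symbol

Repeatedly combine the two least-probable nodes; the expected code length is the sum of the merged weights.
merge 13/250 + 61/1000 → 113/1000
merge 77/1000 + 113/1000 → 19/100
merge 29/250 + 19/100 → 153/500
merge 213/1000 + 6/25 → 453/1000
merge 241/1000 + 153/500 → 547/1000
merge 453/1000 + 547/1000 → 1
L = 113/1000 + 19/100 + 153/500 + 453/1000 + 547/1000 + 1 = 2609/1000 = 2.609 bits/symbol.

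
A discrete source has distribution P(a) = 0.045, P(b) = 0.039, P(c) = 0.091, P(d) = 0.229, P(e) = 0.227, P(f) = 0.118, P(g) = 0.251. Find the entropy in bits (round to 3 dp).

H = −Σ pᵢ log₂ pᵢ.
−0.045·log₂(0.045) = 0.2013
−0.039·log₂(0.039) = 0.1825
−0.091·log₂(0.091) = 0.3147
−0.229·log₂(0.229) = 0.4870
−0.227·log₂(0.227) = 0.4856
−0.118·log₂(0.118) = 0.3638
−0.251·log₂(0.251) = 0.5006
Sum ≈ 2.5355 → 2.535 bits.

2.535 bits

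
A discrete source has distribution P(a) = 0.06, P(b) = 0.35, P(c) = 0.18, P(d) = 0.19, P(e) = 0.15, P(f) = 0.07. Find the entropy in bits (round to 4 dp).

H = −Σ pᵢ log₂ pᵢ.
−0.06·log₂(0.06) = 0.2435
−0.35·log₂(0.35) = 0.5301
−0.18·log₂(0.18) = 0.4453
−0.19·log₂(0.19) = 0.4552
−0.15·log₂(0.15) = 0.4105
−0.07·log₂(0.07) = 0.2686
Sum ≈ 2.3533 → 2.3533 bits.

2.3533 bits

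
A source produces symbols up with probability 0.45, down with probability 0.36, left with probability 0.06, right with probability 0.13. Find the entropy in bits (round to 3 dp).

1.675 bits

H = −Σ pᵢ log₂ pᵢ.
−0.45·log₂(0.45) = 0.5184
−0.36·log₂(0.36) = 0.5306
−0.06·log₂(0.06) = 0.2435
−0.13·log₂(0.13) = 0.3826
Sum ≈ 1.6752 → 1.675 bits.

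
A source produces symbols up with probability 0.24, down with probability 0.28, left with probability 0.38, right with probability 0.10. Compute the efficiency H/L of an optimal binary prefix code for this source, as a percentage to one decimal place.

Entropy H = −Σ p log₂ p ≈ 1.8710 bits.
Huffman merges: 1/10+6/25→17/50; 7/25+17/50→31/50; 19/50+31/50→1. L = 49/25 ≈ 1.9600.
Efficiency = H/L = 1.8710/1.9600 = 95.5%.

95.5%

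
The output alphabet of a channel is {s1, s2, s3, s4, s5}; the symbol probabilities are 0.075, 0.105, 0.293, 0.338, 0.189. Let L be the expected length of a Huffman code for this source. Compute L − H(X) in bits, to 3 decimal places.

0.056 bits

Entropy H = −Σ p log₂ p ≈ 2.1238 bits.
Huffman merges: 3/40+21/200→9/50; 9/50+189/1000→369/1000; 293/1000+169/500→631/1000; 369/1000+631/1000→1. L = 109/50 ≈ 2.1800.
L − H = 2.1800 − 2.1238 = 0.056 bits.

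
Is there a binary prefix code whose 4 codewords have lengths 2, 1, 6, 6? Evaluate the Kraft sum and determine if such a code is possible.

0.78125; yes

With common denominator 2^6 = 64: Σ 2^(−ℓᵢ) = 16/64 + 32/64 + 1/64 + 1/64 = 50/64 = 0.78125.
Kraft's inequality requires Σ ≤ 1; here Σ = 0.78125 ≤ 1, so such a prefix code exists.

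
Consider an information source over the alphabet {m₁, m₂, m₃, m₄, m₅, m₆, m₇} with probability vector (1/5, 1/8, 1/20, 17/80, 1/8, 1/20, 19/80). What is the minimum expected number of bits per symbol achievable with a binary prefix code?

2.65 bits/symbol

Repeatedly combine the two least-probable nodes; the expected code length is the sum of the merged weights.
merge 1/20 + 1/20 → 1/10
merge 1/10 + 1/8 → 9/40
merge 1/8 + 1/5 → 13/40
merge 17/80 + 9/40 → 7/16
merge 19/80 + 13/40 → 9/16
merge 7/16 + 9/16 → 1
L = 1/10 + 9/40 + 13/40 + 7/16 + 9/16 + 1 = 53/20 = 2.65 bits/symbol.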